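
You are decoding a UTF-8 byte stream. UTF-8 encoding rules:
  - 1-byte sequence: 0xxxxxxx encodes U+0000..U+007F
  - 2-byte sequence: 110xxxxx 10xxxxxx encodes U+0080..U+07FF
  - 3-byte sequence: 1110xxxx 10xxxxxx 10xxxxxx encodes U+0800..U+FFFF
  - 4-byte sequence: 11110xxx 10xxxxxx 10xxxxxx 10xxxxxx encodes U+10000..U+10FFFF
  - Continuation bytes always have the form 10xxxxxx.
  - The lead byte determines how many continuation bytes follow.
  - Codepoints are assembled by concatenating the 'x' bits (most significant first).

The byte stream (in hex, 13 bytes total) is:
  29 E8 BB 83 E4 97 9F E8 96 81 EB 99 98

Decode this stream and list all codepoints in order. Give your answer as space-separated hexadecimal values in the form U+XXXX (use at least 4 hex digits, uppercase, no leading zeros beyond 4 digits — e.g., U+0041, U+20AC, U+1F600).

Byte[0]=29: 1-byte ASCII. cp=U+0029
Byte[1]=E8: 3-byte lead, need 2 cont bytes. acc=0x8
Byte[2]=BB: continuation. acc=(acc<<6)|0x3B=0x23B
Byte[3]=83: continuation. acc=(acc<<6)|0x03=0x8EC3
Completed: cp=U+8EC3 (starts at byte 1)
Byte[4]=E4: 3-byte lead, need 2 cont bytes. acc=0x4
Byte[5]=97: continuation. acc=(acc<<6)|0x17=0x117
Byte[6]=9F: continuation. acc=(acc<<6)|0x1F=0x45DF
Completed: cp=U+45DF (starts at byte 4)
Byte[7]=E8: 3-byte lead, need 2 cont bytes. acc=0x8
Byte[8]=96: continuation. acc=(acc<<6)|0x16=0x216
Byte[9]=81: continuation. acc=(acc<<6)|0x01=0x8581
Completed: cp=U+8581 (starts at byte 7)
Byte[10]=EB: 3-byte lead, need 2 cont bytes. acc=0xB
Byte[11]=99: continuation. acc=(acc<<6)|0x19=0x2D9
Byte[12]=98: continuation. acc=(acc<<6)|0x18=0xB658
Completed: cp=U+B658 (starts at byte 10)

Answer: U+0029 U+8EC3 U+45DF U+8581 U+B658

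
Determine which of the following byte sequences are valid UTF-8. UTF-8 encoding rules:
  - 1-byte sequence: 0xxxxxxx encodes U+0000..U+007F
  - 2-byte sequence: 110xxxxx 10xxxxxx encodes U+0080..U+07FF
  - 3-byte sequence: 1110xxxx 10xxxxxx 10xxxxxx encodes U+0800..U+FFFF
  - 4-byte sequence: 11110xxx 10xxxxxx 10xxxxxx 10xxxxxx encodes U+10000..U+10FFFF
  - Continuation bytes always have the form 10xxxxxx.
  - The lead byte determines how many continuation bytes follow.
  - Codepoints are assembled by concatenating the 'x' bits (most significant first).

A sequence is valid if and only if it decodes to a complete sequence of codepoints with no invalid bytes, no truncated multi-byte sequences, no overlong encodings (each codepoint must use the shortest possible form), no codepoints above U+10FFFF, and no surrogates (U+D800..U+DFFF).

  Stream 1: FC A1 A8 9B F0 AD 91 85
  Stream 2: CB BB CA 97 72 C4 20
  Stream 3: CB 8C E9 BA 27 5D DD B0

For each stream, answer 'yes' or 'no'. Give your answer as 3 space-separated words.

Answer: no no no

Derivation:
Stream 1: error at byte offset 0. INVALID
Stream 2: error at byte offset 6. INVALID
Stream 3: error at byte offset 4. INVALID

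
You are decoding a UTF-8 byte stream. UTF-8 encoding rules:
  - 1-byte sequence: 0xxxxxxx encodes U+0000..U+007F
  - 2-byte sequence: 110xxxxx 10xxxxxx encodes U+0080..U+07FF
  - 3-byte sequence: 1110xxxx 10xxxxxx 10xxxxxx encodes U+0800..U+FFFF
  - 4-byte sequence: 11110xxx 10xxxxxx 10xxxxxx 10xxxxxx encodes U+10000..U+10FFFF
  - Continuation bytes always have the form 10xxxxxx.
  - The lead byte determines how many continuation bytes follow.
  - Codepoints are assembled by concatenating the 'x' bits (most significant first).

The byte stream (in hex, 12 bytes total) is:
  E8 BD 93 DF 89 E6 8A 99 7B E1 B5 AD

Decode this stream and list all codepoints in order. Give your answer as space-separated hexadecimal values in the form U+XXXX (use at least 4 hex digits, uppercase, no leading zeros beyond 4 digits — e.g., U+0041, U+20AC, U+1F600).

Answer: U+8F53 U+07C9 U+6299 U+007B U+1D6D

Derivation:
Byte[0]=E8: 3-byte lead, need 2 cont bytes. acc=0x8
Byte[1]=BD: continuation. acc=(acc<<6)|0x3D=0x23D
Byte[2]=93: continuation. acc=(acc<<6)|0x13=0x8F53
Completed: cp=U+8F53 (starts at byte 0)
Byte[3]=DF: 2-byte lead, need 1 cont bytes. acc=0x1F
Byte[4]=89: continuation. acc=(acc<<6)|0x09=0x7C9
Completed: cp=U+07C9 (starts at byte 3)
Byte[5]=E6: 3-byte lead, need 2 cont bytes. acc=0x6
Byte[6]=8A: continuation. acc=(acc<<6)|0x0A=0x18A
Byte[7]=99: continuation. acc=(acc<<6)|0x19=0x6299
Completed: cp=U+6299 (starts at byte 5)
Byte[8]=7B: 1-byte ASCII. cp=U+007B
Byte[9]=E1: 3-byte lead, need 2 cont bytes. acc=0x1
Byte[10]=B5: continuation. acc=(acc<<6)|0x35=0x75
Byte[11]=AD: continuation. acc=(acc<<6)|0x2D=0x1D6D
Completed: cp=U+1D6D (starts at byte 9)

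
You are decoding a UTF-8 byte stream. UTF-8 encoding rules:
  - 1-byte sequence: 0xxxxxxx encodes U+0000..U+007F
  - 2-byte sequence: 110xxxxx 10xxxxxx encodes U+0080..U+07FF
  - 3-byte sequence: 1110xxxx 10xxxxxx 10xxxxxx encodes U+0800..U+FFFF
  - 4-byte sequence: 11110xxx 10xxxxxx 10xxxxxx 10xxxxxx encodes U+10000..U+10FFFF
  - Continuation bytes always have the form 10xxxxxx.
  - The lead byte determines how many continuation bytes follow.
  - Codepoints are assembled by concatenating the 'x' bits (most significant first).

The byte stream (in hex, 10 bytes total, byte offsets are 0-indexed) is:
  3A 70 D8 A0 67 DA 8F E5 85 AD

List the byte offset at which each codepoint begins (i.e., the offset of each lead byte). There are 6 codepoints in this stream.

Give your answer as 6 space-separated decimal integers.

Byte[0]=3A: 1-byte ASCII. cp=U+003A
Byte[1]=70: 1-byte ASCII. cp=U+0070
Byte[2]=D8: 2-byte lead, need 1 cont bytes. acc=0x18
Byte[3]=A0: continuation. acc=(acc<<6)|0x20=0x620
Completed: cp=U+0620 (starts at byte 2)
Byte[4]=67: 1-byte ASCII. cp=U+0067
Byte[5]=DA: 2-byte lead, need 1 cont bytes. acc=0x1A
Byte[6]=8F: continuation. acc=(acc<<6)|0x0F=0x68F
Completed: cp=U+068F (starts at byte 5)
Byte[7]=E5: 3-byte lead, need 2 cont bytes. acc=0x5
Byte[8]=85: continuation. acc=(acc<<6)|0x05=0x145
Byte[9]=AD: continuation. acc=(acc<<6)|0x2D=0x516D
Completed: cp=U+516D (starts at byte 7)

Answer: 0 1 2 4 5 7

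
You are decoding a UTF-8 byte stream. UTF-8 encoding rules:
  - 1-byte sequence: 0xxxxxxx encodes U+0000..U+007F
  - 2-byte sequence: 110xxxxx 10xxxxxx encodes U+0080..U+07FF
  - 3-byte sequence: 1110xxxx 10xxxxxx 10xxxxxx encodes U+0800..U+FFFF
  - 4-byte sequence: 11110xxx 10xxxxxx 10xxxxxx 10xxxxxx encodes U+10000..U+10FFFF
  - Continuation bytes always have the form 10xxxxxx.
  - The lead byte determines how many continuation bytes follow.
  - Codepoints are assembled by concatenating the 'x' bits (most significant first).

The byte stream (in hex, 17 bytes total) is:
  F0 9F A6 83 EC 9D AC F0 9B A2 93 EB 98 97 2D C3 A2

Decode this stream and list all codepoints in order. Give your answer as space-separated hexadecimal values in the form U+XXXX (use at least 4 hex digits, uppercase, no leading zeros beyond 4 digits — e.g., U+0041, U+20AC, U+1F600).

Byte[0]=F0: 4-byte lead, need 3 cont bytes. acc=0x0
Byte[1]=9F: continuation. acc=(acc<<6)|0x1F=0x1F
Byte[2]=A6: continuation. acc=(acc<<6)|0x26=0x7E6
Byte[3]=83: continuation. acc=(acc<<6)|0x03=0x1F983
Completed: cp=U+1F983 (starts at byte 0)
Byte[4]=EC: 3-byte lead, need 2 cont bytes. acc=0xC
Byte[5]=9D: continuation. acc=(acc<<6)|0x1D=0x31D
Byte[6]=AC: continuation. acc=(acc<<6)|0x2C=0xC76C
Completed: cp=U+C76C (starts at byte 4)
Byte[7]=F0: 4-byte lead, need 3 cont bytes. acc=0x0
Byte[8]=9B: continuation. acc=(acc<<6)|0x1B=0x1B
Byte[9]=A2: continuation. acc=(acc<<6)|0x22=0x6E2
Byte[10]=93: continuation. acc=(acc<<6)|0x13=0x1B893
Completed: cp=U+1B893 (starts at byte 7)
Byte[11]=EB: 3-byte lead, need 2 cont bytes. acc=0xB
Byte[12]=98: continuation. acc=(acc<<6)|0x18=0x2D8
Byte[13]=97: continuation. acc=(acc<<6)|0x17=0xB617
Completed: cp=U+B617 (starts at byte 11)
Byte[14]=2D: 1-byte ASCII. cp=U+002D
Byte[15]=C3: 2-byte lead, need 1 cont bytes. acc=0x3
Byte[16]=A2: continuation. acc=(acc<<6)|0x22=0xE2
Completed: cp=U+00E2 (starts at byte 15)

Answer: U+1F983 U+C76C U+1B893 U+B617 U+002D U+00E2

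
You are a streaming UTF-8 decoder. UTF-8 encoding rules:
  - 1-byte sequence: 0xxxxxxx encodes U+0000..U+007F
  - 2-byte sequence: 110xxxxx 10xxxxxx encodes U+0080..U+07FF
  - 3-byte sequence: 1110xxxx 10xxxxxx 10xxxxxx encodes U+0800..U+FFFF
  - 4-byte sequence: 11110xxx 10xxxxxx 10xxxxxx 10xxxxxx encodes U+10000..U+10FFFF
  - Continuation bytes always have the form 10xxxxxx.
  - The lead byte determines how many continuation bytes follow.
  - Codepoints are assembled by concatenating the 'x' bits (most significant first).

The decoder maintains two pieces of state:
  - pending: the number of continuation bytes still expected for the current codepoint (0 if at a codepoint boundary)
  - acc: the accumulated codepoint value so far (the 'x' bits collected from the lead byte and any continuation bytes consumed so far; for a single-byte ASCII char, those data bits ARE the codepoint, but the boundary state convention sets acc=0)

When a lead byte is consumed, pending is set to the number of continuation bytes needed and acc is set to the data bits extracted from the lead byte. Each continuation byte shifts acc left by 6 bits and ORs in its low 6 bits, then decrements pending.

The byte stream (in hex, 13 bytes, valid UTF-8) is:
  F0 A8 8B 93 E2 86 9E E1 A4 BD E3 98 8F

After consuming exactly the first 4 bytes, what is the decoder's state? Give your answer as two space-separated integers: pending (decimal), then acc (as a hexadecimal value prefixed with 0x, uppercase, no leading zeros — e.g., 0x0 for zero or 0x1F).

Byte[0]=F0: 4-byte lead. pending=3, acc=0x0
Byte[1]=A8: continuation. acc=(acc<<6)|0x28=0x28, pending=2
Byte[2]=8B: continuation. acc=(acc<<6)|0x0B=0xA0B, pending=1
Byte[3]=93: continuation. acc=(acc<<6)|0x13=0x282D3, pending=0

Answer: 0 0x282D3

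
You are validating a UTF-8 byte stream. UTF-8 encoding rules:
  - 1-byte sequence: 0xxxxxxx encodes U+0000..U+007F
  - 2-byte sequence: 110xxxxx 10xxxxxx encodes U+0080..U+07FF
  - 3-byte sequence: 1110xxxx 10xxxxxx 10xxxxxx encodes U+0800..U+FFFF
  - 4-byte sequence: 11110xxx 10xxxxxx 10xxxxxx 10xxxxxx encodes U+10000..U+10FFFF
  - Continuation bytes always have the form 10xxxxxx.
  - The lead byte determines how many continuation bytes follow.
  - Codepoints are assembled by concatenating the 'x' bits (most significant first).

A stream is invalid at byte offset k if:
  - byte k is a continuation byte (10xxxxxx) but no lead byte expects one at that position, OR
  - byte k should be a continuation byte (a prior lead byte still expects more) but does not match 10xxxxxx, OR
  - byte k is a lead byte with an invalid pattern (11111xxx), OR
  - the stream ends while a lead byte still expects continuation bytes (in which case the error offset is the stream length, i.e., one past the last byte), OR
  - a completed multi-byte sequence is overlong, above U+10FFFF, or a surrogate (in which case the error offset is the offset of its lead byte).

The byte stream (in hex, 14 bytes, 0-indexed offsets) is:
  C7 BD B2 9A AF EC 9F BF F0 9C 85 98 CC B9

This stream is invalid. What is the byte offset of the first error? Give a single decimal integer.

Byte[0]=C7: 2-byte lead, need 1 cont bytes. acc=0x7
Byte[1]=BD: continuation. acc=(acc<<6)|0x3D=0x1FD
Completed: cp=U+01FD (starts at byte 0)
Byte[2]=B2: INVALID lead byte (not 0xxx/110x/1110/11110)

Answer: 2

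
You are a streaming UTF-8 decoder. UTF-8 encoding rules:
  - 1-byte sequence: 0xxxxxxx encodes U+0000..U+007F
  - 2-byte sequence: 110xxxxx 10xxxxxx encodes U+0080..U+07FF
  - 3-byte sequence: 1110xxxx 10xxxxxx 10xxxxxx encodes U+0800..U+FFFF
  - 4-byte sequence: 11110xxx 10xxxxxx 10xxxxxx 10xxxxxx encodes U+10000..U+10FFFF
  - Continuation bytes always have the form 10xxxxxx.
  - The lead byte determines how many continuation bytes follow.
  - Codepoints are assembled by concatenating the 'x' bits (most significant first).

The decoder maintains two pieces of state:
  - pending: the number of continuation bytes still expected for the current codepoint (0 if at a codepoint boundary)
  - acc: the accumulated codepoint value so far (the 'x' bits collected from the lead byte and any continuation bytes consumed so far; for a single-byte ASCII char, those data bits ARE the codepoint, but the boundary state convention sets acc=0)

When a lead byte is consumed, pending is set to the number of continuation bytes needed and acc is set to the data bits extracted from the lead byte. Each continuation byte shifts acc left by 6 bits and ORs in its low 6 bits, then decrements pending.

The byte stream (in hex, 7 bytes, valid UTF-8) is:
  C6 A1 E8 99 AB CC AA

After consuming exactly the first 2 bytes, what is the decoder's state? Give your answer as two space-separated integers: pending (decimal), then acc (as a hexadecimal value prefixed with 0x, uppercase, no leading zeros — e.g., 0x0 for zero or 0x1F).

Answer: 0 0x1A1

Derivation:
Byte[0]=C6: 2-byte lead. pending=1, acc=0x6
Byte[1]=A1: continuation. acc=(acc<<6)|0x21=0x1A1, pending=0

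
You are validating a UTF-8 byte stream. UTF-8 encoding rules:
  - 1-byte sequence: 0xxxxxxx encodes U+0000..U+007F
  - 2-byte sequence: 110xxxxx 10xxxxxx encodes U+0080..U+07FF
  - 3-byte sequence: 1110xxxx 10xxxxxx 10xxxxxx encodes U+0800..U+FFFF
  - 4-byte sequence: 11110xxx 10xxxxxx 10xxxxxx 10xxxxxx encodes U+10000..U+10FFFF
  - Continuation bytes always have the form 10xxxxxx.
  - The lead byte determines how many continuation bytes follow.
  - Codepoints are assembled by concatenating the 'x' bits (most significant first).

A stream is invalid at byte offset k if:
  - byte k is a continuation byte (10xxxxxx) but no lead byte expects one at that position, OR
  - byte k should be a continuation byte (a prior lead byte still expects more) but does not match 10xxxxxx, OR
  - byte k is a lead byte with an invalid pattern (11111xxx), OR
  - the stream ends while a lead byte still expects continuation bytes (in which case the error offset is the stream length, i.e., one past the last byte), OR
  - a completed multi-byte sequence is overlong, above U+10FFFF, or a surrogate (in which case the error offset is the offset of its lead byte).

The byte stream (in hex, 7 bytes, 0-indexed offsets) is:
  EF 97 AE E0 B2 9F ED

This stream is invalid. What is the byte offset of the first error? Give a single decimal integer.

Byte[0]=EF: 3-byte lead, need 2 cont bytes. acc=0xF
Byte[1]=97: continuation. acc=(acc<<6)|0x17=0x3D7
Byte[2]=AE: continuation. acc=(acc<<6)|0x2E=0xF5EE
Completed: cp=U+F5EE (starts at byte 0)
Byte[3]=E0: 3-byte lead, need 2 cont bytes. acc=0x0
Byte[4]=B2: continuation. acc=(acc<<6)|0x32=0x32
Byte[5]=9F: continuation. acc=(acc<<6)|0x1F=0xC9F
Completed: cp=U+0C9F (starts at byte 3)
Byte[6]=ED: 3-byte lead, need 2 cont bytes. acc=0xD
Byte[7]: stream ended, expected continuation. INVALID

Answer: 7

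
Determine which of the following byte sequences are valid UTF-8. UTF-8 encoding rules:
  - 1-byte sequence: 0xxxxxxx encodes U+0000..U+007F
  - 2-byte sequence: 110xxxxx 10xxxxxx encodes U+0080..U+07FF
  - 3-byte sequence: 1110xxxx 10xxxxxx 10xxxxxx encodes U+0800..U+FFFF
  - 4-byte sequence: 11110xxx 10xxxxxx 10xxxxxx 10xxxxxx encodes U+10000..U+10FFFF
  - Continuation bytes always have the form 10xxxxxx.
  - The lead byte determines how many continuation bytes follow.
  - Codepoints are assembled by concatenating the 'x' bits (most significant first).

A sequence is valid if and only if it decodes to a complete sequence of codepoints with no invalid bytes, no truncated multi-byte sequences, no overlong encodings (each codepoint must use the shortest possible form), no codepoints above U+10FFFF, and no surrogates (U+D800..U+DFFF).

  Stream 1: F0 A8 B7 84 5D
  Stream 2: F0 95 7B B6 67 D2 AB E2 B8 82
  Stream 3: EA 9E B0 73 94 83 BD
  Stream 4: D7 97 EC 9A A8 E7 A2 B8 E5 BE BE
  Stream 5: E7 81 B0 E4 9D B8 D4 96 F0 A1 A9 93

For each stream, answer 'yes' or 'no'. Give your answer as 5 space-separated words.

Answer: yes no no yes yes

Derivation:
Stream 1: decodes cleanly. VALID
Stream 2: error at byte offset 2. INVALID
Stream 3: error at byte offset 4. INVALID
Stream 4: decodes cleanly. VALID
Stream 5: decodes cleanly. VALID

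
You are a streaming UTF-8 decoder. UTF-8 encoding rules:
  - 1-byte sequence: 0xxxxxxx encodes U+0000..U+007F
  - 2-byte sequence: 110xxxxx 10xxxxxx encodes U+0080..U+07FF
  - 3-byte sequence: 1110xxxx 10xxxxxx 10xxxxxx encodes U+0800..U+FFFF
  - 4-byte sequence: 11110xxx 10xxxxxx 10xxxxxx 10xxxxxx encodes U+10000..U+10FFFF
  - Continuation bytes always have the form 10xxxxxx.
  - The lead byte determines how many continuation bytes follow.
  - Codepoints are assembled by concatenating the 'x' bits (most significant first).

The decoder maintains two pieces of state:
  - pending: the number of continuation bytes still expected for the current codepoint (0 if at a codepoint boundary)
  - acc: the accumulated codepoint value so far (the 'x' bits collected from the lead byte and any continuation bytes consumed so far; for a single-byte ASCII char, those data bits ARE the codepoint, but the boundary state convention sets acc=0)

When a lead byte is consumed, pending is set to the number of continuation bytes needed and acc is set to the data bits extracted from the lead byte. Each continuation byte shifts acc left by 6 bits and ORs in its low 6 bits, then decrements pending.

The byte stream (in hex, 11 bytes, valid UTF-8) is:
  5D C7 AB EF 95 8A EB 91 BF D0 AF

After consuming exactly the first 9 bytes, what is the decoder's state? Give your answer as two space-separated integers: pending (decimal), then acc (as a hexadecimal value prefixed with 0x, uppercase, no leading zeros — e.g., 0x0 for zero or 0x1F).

Byte[0]=5D: 1-byte. pending=0, acc=0x0
Byte[1]=C7: 2-byte lead. pending=1, acc=0x7
Byte[2]=AB: continuation. acc=(acc<<6)|0x2B=0x1EB, pending=0
Byte[3]=EF: 3-byte lead. pending=2, acc=0xF
Byte[4]=95: continuation. acc=(acc<<6)|0x15=0x3D5, pending=1
Byte[5]=8A: continuation. acc=(acc<<6)|0x0A=0xF54A, pending=0
Byte[6]=EB: 3-byte lead. pending=2, acc=0xB
Byte[7]=91: continuation. acc=(acc<<6)|0x11=0x2D1, pending=1
Byte[8]=BF: continuation. acc=(acc<<6)|0x3F=0xB47F, pending=0

Answer: 0 0xB47F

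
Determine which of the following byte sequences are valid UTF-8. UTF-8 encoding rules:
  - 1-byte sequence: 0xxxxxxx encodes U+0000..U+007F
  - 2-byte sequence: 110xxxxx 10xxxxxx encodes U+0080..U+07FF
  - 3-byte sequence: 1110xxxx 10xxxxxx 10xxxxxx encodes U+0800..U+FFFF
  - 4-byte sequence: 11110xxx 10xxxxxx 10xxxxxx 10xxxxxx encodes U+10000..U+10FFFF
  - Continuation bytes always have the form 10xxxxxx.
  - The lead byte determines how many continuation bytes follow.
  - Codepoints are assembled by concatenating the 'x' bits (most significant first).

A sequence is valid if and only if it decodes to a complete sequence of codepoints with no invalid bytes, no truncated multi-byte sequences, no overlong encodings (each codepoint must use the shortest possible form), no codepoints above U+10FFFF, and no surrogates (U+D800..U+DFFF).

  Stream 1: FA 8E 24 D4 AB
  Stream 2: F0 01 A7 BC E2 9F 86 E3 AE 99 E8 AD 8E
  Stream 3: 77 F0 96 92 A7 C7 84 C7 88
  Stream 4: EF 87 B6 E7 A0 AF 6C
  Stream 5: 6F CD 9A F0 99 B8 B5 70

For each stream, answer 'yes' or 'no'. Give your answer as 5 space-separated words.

Answer: no no yes yes yes

Derivation:
Stream 1: error at byte offset 0. INVALID
Stream 2: error at byte offset 1. INVALID
Stream 3: decodes cleanly. VALID
Stream 4: decodes cleanly. VALID
Stream 5: decodes cleanly. VALID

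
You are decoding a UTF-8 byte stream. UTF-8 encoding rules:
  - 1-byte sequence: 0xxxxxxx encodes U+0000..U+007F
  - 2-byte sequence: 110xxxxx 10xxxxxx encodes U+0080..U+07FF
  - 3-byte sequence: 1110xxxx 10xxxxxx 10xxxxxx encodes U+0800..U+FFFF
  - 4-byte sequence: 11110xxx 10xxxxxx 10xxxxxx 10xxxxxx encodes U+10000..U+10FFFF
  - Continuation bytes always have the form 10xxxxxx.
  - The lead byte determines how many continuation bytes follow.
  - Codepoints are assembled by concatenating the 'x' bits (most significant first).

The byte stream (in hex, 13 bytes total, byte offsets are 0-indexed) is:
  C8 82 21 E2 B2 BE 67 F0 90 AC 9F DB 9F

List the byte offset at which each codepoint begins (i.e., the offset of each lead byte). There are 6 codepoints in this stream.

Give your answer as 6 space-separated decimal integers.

Byte[0]=C8: 2-byte lead, need 1 cont bytes. acc=0x8
Byte[1]=82: continuation. acc=(acc<<6)|0x02=0x202
Completed: cp=U+0202 (starts at byte 0)
Byte[2]=21: 1-byte ASCII. cp=U+0021
Byte[3]=E2: 3-byte lead, need 2 cont bytes. acc=0x2
Byte[4]=B2: continuation. acc=(acc<<6)|0x32=0xB2
Byte[5]=BE: continuation. acc=(acc<<6)|0x3E=0x2CBE
Completed: cp=U+2CBE (starts at byte 3)
Byte[6]=67: 1-byte ASCII. cp=U+0067
Byte[7]=F0: 4-byte lead, need 3 cont bytes. acc=0x0
Byte[8]=90: continuation. acc=(acc<<6)|0x10=0x10
Byte[9]=AC: continuation. acc=(acc<<6)|0x2C=0x42C
Byte[10]=9F: continuation. acc=(acc<<6)|0x1F=0x10B1F
Completed: cp=U+10B1F (starts at byte 7)
Byte[11]=DB: 2-byte lead, need 1 cont bytes. acc=0x1B
Byte[12]=9F: continuation. acc=(acc<<6)|0x1F=0x6DF
Completed: cp=U+06DF (starts at byte 11)

Answer: 0 2 3 6 7 11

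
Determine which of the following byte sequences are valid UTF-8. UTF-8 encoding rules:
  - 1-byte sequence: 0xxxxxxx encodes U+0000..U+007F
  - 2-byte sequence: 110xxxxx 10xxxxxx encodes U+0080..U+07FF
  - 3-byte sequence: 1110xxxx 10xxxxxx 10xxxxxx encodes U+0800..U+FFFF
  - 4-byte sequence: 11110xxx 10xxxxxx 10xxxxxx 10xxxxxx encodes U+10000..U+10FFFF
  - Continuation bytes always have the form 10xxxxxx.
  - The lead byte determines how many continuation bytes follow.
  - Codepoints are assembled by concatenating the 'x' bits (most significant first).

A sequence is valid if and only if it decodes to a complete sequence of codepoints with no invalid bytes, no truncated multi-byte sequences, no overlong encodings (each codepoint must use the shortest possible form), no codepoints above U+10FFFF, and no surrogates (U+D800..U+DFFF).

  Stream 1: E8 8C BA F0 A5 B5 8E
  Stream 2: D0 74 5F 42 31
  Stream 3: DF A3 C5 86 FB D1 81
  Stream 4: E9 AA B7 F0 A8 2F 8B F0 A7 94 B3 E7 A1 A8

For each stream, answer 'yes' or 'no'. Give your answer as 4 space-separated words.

Answer: yes no no no

Derivation:
Stream 1: decodes cleanly. VALID
Stream 2: error at byte offset 1. INVALID
Stream 3: error at byte offset 4. INVALID
Stream 4: error at byte offset 5. INVALID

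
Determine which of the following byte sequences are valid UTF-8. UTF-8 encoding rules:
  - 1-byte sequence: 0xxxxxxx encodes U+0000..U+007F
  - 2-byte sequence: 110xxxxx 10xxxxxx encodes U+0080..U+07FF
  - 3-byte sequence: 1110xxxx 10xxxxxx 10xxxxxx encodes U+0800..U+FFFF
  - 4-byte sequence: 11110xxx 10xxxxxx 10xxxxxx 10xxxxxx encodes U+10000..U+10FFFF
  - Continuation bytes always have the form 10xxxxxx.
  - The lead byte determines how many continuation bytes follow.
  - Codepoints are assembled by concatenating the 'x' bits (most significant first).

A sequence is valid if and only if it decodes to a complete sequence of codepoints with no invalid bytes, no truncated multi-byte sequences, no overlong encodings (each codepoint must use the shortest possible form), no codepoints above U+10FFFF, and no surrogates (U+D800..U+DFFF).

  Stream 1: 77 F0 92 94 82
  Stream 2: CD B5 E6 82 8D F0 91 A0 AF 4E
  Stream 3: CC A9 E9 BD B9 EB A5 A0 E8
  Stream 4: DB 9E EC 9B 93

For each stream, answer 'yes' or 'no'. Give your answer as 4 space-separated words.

Answer: yes yes no yes

Derivation:
Stream 1: decodes cleanly. VALID
Stream 2: decodes cleanly. VALID
Stream 3: error at byte offset 9. INVALID
Stream 4: decodes cleanly. VALID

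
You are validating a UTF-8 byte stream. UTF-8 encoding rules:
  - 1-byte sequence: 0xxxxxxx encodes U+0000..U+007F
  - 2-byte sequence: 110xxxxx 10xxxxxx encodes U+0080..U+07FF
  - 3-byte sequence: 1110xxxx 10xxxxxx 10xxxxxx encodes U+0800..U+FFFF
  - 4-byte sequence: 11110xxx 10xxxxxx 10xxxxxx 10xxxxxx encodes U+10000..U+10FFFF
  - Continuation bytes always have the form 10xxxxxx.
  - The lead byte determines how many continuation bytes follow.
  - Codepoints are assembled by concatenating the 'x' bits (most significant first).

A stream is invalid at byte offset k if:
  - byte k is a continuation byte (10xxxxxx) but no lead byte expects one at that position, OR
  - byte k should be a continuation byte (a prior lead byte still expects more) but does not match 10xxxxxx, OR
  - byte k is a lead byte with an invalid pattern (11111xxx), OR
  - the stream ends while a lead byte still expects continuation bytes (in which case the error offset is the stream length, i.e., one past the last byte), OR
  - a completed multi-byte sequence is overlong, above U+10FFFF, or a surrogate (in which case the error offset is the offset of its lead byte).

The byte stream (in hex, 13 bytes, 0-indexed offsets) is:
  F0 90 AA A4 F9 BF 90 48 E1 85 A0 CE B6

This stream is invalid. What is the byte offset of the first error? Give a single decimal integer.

Byte[0]=F0: 4-byte lead, need 3 cont bytes. acc=0x0
Byte[1]=90: continuation. acc=(acc<<6)|0x10=0x10
Byte[2]=AA: continuation. acc=(acc<<6)|0x2A=0x42A
Byte[3]=A4: continuation. acc=(acc<<6)|0x24=0x10AA4
Completed: cp=U+10AA4 (starts at byte 0)
Byte[4]=F9: INVALID lead byte (not 0xxx/110x/1110/11110)

Answer: 4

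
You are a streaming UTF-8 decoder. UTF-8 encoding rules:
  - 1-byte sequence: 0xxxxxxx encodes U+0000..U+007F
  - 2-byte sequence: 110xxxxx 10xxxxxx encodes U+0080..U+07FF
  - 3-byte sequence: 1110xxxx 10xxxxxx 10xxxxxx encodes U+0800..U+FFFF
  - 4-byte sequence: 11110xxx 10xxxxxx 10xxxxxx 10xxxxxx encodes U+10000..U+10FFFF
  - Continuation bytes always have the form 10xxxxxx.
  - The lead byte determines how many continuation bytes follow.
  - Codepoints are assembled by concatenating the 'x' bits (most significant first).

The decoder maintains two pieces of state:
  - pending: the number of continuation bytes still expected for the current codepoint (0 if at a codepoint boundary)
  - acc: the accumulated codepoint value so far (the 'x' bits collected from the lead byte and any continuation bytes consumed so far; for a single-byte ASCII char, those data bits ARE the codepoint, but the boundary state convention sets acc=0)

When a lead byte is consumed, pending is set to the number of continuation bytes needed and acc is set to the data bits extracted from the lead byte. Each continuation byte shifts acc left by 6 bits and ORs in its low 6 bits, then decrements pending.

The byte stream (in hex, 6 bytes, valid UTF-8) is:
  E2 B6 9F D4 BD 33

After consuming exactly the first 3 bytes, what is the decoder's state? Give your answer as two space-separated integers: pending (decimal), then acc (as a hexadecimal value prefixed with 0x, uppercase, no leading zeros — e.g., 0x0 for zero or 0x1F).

Byte[0]=E2: 3-byte lead. pending=2, acc=0x2
Byte[1]=B6: continuation. acc=(acc<<6)|0x36=0xB6, pending=1
Byte[2]=9F: continuation. acc=(acc<<6)|0x1F=0x2D9F, pending=0

Answer: 0 0x2D9F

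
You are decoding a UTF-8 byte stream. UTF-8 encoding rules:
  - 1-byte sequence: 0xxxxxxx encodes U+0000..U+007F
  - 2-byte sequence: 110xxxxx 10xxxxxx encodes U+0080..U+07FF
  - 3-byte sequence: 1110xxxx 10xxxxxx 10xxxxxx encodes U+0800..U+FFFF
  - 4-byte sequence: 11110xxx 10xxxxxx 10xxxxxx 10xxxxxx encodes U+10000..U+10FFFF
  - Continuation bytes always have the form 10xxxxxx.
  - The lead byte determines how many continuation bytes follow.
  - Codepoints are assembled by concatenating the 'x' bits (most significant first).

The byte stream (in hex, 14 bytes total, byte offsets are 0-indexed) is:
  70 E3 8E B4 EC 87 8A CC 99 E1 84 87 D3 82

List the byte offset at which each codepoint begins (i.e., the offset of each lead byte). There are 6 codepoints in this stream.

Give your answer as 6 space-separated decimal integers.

Answer: 0 1 4 7 9 12

Derivation:
Byte[0]=70: 1-byte ASCII. cp=U+0070
Byte[1]=E3: 3-byte lead, need 2 cont bytes. acc=0x3
Byte[2]=8E: continuation. acc=(acc<<6)|0x0E=0xCE
Byte[3]=B4: continuation. acc=(acc<<6)|0x34=0x33B4
Completed: cp=U+33B4 (starts at byte 1)
Byte[4]=EC: 3-byte lead, need 2 cont bytes. acc=0xC
Byte[5]=87: continuation. acc=(acc<<6)|0x07=0x307
Byte[6]=8A: continuation. acc=(acc<<6)|0x0A=0xC1CA
Completed: cp=U+C1CA (starts at byte 4)
Byte[7]=CC: 2-byte lead, need 1 cont bytes. acc=0xC
Byte[8]=99: continuation. acc=(acc<<6)|0x19=0x319
Completed: cp=U+0319 (starts at byte 7)
Byte[9]=E1: 3-byte lead, need 2 cont bytes. acc=0x1
Byte[10]=84: continuation. acc=(acc<<6)|0x04=0x44
Byte[11]=87: continuation. acc=(acc<<6)|0x07=0x1107
Completed: cp=U+1107 (starts at byte 9)
Byte[12]=D3: 2-byte lead, need 1 cont bytes. acc=0x13
Byte[13]=82: continuation. acc=(acc<<6)|0x02=0x4C2
Completed: cp=U+04C2 (starts at byte 12)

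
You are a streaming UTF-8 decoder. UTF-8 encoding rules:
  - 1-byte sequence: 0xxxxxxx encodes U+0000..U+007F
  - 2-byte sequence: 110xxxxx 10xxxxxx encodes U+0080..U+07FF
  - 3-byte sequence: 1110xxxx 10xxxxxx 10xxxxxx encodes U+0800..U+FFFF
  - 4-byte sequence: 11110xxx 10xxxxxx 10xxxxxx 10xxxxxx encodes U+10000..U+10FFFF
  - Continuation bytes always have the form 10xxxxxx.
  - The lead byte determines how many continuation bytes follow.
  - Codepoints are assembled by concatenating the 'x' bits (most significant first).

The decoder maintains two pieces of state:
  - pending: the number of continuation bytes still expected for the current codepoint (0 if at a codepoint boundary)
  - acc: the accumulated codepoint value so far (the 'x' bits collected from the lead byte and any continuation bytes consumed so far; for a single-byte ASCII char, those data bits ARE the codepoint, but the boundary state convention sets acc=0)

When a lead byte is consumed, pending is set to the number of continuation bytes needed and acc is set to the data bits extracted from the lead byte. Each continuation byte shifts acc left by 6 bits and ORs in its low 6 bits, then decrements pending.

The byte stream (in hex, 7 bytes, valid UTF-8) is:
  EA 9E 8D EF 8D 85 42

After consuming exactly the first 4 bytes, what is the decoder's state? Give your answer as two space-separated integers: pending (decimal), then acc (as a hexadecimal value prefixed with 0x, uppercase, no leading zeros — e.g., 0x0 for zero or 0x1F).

Answer: 2 0xF

Derivation:
Byte[0]=EA: 3-byte lead. pending=2, acc=0xA
Byte[1]=9E: continuation. acc=(acc<<6)|0x1E=0x29E, pending=1
Byte[2]=8D: continuation. acc=(acc<<6)|0x0D=0xA78D, pending=0
Byte[3]=EF: 3-byte lead. pending=2, acc=0xF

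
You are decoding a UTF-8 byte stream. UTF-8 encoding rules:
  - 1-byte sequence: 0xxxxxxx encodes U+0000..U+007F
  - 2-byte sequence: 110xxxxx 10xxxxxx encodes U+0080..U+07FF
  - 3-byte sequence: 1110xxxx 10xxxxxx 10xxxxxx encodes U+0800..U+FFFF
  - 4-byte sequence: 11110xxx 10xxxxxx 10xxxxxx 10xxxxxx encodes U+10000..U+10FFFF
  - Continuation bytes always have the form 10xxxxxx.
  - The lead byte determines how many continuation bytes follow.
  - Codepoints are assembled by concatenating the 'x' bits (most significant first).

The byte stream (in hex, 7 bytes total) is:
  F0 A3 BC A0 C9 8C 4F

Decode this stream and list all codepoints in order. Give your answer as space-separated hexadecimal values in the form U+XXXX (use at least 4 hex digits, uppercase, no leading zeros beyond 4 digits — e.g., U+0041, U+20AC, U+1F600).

Answer: U+23F20 U+024C U+004F

Derivation:
Byte[0]=F0: 4-byte lead, need 3 cont bytes. acc=0x0
Byte[1]=A3: continuation. acc=(acc<<6)|0x23=0x23
Byte[2]=BC: continuation. acc=(acc<<6)|0x3C=0x8FC
Byte[3]=A0: continuation. acc=(acc<<6)|0x20=0x23F20
Completed: cp=U+23F20 (starts at byte 0)
Byte[4]=C9: 2-byte lead, need 1 cont bytes. acc=0x9
Byte[5]=8C: continuation. acc=(acc<<6)|0x0C=0x24C
Completed: cp=U+024C (starts at byte 4)
Byte[6]=4F: 1-byte ASCII. cp=U+004F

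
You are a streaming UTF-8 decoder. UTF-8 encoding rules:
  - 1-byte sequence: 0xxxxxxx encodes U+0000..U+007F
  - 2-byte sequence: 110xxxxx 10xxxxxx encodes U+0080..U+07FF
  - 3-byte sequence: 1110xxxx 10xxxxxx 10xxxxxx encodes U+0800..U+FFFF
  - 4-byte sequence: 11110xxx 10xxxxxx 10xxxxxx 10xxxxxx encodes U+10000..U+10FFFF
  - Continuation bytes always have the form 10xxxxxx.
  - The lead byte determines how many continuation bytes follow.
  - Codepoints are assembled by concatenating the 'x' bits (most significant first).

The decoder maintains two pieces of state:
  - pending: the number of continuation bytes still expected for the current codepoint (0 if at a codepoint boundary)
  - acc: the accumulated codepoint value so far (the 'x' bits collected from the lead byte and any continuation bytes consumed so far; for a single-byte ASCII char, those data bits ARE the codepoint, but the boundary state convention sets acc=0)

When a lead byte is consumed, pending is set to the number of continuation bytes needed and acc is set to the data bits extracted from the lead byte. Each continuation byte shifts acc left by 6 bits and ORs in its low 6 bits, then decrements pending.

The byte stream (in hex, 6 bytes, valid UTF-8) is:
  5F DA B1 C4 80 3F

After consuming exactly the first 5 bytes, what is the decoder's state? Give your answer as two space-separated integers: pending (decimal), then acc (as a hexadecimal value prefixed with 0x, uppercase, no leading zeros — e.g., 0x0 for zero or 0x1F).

Byte[0]=5F: 1-byte. pending=0, acc=0x0
Byte[1]=DA: 2-byte lead. pending=1, acc=0x1A
Byte[2]=B1: continuation. acc=(acc<<6)|0x31=0x6B1, pending=0
Byte[3]=C4: 2-byte lead. pending=1, acc=0x4
Byte[4]=80: continuation. acc=(acc<<6)|0x00=0x100, pending=0

Answer: 0 0x100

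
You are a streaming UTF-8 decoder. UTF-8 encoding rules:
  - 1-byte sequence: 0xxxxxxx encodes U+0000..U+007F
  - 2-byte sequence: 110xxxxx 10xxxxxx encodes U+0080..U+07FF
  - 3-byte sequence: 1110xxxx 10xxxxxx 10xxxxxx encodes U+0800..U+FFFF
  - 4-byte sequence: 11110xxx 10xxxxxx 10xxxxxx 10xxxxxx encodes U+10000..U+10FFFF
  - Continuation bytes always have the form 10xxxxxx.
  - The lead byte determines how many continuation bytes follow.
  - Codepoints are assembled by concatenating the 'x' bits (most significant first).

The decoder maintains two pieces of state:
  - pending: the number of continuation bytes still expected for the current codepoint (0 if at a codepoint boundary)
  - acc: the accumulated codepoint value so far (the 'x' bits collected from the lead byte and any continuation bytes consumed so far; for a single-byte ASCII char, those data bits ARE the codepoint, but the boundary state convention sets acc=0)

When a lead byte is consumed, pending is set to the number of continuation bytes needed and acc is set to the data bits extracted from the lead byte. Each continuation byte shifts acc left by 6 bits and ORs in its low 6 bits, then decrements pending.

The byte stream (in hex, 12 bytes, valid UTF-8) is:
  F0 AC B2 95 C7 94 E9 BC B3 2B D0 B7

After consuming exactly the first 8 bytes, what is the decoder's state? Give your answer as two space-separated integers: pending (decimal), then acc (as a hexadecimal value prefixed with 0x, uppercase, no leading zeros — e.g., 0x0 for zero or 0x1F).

Byte[0]=F0: 4-byte lead. pending=3, acc=0x0
Byte[1]=AC: continuation. acc=(acc<<6)|0x2C=0x2C, pending=2
Byte[2]=B2: continuation. acc=(acc<<6)|0x32=0xB32, pending=1
Byte[3]=95: continuation. acc=(acc<<6)|0x15=0x2CC95, pending=0
Byte[4]=C7: 2-byte lead. pending=1, acc=0x7
Byte[5]=94: continuation. acc=(acc<<6)|0x14=0x1D4, pending=0
Byte[6]=E9: 3-byte lead. pending=2, acc=0x9
Byte[7]=BC: continuation. acc=(acc<<6)|0x3C=0x27C, pending=1

Answer: 1 0x27C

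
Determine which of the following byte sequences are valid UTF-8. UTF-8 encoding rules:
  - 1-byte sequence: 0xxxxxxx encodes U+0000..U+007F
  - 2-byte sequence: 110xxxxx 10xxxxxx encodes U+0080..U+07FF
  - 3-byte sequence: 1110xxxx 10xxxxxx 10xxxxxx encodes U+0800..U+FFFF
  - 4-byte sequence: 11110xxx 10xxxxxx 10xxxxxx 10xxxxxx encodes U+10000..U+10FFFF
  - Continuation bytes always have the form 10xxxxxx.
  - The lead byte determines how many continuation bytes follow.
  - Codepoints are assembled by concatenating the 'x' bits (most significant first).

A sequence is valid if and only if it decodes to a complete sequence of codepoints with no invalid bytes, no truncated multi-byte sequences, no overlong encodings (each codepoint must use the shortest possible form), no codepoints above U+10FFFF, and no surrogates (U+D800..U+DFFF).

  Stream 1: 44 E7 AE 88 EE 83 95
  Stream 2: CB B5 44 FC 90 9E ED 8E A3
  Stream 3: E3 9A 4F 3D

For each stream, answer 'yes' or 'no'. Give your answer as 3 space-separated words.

Stream 1: decodes cleanly. VALID
Stream 2: error at byte offset 3. INVALID
Stream 3: error at byte offset 2. INVALID

Answer: yes no no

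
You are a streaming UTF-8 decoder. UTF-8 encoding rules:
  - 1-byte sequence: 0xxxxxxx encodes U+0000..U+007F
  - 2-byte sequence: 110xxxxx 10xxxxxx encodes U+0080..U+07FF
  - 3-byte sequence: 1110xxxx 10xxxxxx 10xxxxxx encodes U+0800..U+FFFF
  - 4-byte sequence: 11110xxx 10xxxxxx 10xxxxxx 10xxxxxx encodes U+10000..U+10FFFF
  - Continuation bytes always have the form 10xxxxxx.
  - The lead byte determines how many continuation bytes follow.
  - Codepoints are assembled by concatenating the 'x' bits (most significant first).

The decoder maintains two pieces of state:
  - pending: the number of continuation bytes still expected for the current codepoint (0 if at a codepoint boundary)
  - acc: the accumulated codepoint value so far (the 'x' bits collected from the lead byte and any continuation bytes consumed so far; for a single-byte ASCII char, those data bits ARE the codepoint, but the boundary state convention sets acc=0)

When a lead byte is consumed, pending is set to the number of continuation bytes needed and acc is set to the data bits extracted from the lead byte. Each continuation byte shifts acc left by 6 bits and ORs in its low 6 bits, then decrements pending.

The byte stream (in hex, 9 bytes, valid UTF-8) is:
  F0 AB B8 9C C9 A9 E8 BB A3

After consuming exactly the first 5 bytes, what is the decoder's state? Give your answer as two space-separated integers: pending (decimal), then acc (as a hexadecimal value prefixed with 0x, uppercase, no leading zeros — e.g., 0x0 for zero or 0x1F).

Byte[0]=F0: 4-byte lead. pending=3, acc=0x0
Byte[1]=AB: continuation. acc=(acc<<6)|0x2B=0x2B, pending=2
Byte[2]=B8: continuation. acc=(acc<<6)|0x38=0xAF8, pending=1
Byte[3]=9C: continuation. acc=(acc<<6)|0x1C=0x2BE1C, pending=0
Byte[4]=C9: 2-byte lead. pending=1, acc=0x9

Answer: 1 0x9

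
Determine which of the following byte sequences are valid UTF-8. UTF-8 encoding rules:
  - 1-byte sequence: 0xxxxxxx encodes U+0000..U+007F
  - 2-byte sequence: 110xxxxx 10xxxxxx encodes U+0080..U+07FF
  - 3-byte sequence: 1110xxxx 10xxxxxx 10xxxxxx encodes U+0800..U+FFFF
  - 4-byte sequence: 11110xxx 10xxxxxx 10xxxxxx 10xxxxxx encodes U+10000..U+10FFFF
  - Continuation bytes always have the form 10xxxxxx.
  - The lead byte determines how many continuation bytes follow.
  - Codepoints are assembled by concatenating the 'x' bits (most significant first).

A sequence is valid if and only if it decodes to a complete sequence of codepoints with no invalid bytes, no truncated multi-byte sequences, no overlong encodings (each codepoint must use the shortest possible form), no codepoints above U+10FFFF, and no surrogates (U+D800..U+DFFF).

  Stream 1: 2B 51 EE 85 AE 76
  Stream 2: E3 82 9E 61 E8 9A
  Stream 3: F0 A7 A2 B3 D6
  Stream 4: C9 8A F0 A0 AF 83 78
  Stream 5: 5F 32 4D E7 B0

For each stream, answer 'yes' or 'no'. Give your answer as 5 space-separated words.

Answer: yes no no yes no

Derivation:
Stream 1: decodes cleanly. VALID
Stream 2: error at byte offset 6. INVALID
Stream 3: error at byte offset 5. INVALID
Stream 4: decodes cleanly. VALID
Stream 5: error at byte offset 5. INVALID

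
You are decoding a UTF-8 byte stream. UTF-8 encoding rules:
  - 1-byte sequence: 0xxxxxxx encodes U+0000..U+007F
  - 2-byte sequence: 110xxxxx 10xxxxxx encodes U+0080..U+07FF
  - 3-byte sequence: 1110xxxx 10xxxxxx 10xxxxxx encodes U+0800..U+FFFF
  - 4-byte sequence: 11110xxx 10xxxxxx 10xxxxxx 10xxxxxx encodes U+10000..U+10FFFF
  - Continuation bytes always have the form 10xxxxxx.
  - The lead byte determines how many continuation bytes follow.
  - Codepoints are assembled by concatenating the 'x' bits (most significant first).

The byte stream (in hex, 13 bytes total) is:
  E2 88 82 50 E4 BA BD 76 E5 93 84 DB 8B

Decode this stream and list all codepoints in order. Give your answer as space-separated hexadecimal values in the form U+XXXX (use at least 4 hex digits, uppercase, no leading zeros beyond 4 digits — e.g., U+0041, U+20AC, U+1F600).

Answer: U+2202 U+0050 U+4EBD U+0076 U+54C4 U+06CB

Derivation:
Byte[0]=E2: 3-byte lead, need 2 cont bytes. acc=0x2
Byte[1]=88: continuation. acc=(acc<<6)|0x08=0x88
Byte[2]=82: continuation. acc=(acc<<6)|0x02=0x2202
Completed: cp=U+2202 (starts at byte 0)
Byte[3]=50: 1-byte ASCII. cp=U+0050
Byte[4]=E4: 3-byte lead, need 2 cont bytes. acc=0x4
Byte[5]=BA: continuation. acc=(acc<<6)|0x3A=0x13A
Byte[6]=BD: continuation. acc=(acc<<6)|0x3D=0x4EBD
Completed: cp=U+4EBD (starts at byte 4)
Byte[7]=76: 1-byte ASCII. cp=U+0076
Byte[8]=E5: 3-byte lead, need 2 cont bytes. acc=0x5
Byte[9]=93: continuation. acc=(acc<<6)|0x13=0x153
Byte[10]=84: continuation. acc=(acc<<6)|0x04=0x54C4
Completed: cp=U+54C4 (starts at byte 8)
Byte[11]=DB: 2-byte lead, need 1 cont bytes. acc=0x1B
Byte[12]=8B: continuation. acc=(acc<<6)|0x0B=0x6CB
Completed: cp=U+06CB (starts at byte 11)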